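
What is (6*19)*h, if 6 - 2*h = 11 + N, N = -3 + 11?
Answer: -741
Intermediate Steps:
N = 8
h = -13/2 (h = 3 - (11 + 8)/2 = 3 - ½*19 = 3 - 19/2 = -13/2 ≈ -6.5000)
(6*19)*h = (6*19)*(-13/2) = 114*(-13/2) = -741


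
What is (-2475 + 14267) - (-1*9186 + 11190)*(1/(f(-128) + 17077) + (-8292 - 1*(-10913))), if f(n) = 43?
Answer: -22430162261/4280 ≈ -5.2407e+6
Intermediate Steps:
(-2475 + 14267) - (-1*9186 + 11190)*(1/(f(-128) + 17077) + (-8292 - 1*(-10913))) = (-2475 + 14267) - (-1*9186 + 11190)*(1/(43 + 17077) + (-8292 - 1*(-10913))) = 11792 - (-9186 + 11190)*(1/17120 + (-8292 + 10913)) = 11792 - 2004*(1/17120 + 2621) = 11792 - 2004*44871521/17120 = 11792 - 1*22480632021/4280 = 11792 - 22480632021/4280 = -22430162261/4280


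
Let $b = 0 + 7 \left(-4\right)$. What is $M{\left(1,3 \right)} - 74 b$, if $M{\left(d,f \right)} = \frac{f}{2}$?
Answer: $\frac{4147}{2} \approx 2073.5$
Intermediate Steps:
$M{\left(d,f \right)} = \frac{f}{2}$ ($M{\left(d,f \right)} = f \frac{1}{2} = \frac{f}{2}$)
$b = -28$ ($b = 0 - 28 = -28$)
$M{\left(1,3 \right)} - 74 b = \frac{1}{2} \cdot 3 - -2072 = \frac{3}{2} + 2072 = \frac{4147}{2}$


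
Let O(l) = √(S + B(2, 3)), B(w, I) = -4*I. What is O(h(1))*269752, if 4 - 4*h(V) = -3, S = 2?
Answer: 269752*I*√10 ≈ 8.5303e+5*I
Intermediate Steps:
h(V) = 7/4 (h(V) = 1 - ¼*(-3) = 1 + ¾ = 7/4)
O(l) = I*√10 (O(l) = √(2 - 4*3) = √(2 - 12) = √(-10) = I*√10)
O(h(1))*269752 = (I*√10)*269752 = 269752*I*√10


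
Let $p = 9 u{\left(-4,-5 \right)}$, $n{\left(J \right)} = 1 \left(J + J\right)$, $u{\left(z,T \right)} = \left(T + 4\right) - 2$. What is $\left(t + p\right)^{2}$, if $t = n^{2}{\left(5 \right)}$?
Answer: $5329$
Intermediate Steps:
$u{\left(z,T \right)} = 2 + T$ ($u{\left(z,T \right)} = \left(4 + T\right) - 2 = 2 + T$)
$n{\left(J \right)} = 2 J$ ($n{\left(J \right)} = 1 \cdot 2 J = 2 J$)
$p = -27$ ($p = 9 \left(2 - 5\right) = 9 \left(-3\right) = -27$)
$t = 100$ ($t = \left(2 \cdot 5\right)^{2} = 10^{2} = 100$)
$\left(t + p\right)^{2} = \left(100 - 27\right)^{2} = 73^{2} = 5329$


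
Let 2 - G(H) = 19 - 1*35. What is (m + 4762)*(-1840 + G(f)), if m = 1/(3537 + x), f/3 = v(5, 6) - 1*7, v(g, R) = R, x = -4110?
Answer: -4971554750/573 ≈ -8.6764e+6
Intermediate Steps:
f = -3 (f = 3*(6 - 1*7) = 3*(6 - 7) = 3*(-1) = -3)
G(H) = 18 (G(H) = 2 - (19 - 1*35) = 2 - (19 - 35) = 2 - 1*(-16) = 2 + 16 = 18)
m = -1/573 (m = 1/(3537 - 4110) = 1/(-573) = -1/573 ≈ -0.0017452)
(m + 4762)*(-1840 + G(f)) = (-1/573 + 4762)*(-1840 + 18) = (2728625/573)*(-1822) = -4971554750/573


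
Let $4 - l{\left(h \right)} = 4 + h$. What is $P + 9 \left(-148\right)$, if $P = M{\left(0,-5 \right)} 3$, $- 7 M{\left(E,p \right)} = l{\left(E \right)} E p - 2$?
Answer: $- \frac{9318}{7} \approx -1331.1$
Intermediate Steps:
$l{\left(h \right)} = - h$ ($l{\left(h \right)} = 4 - \left(4 + h\right) = - h$)
$M{\left(E,p \right)} = \frac{2}{7} + \frac{p E^{2}}{7}$ ($M{\left(E,p \right)} = - \frac{- E E p - 2}{7} = - \frac{- E^{2} p - 2}{7} = - \frac{- p E^{2} - 2}{7} = - \frac{-2 - p E^{2}}{7} = \frac{2}{7} + \frac{p E^{2}}{7}$)
$P = \frac{6}{7}$ ($P = \left(\frac{2}{7} + \frac{1}{7} \left(-5\right) 0^{2}\right) 3 = \left(\frac{2}{7} + \frac{1}{7} \left(-5\right) 0\right) 3 = \left(\frac{2}{7} + 0\right) 3 = \frac{2}{7} \cdot 3 = \frac{6}{7} \approx 0.85714$)
$P + 9 \left(-148\right) = \frac{6}{7} + 9 \left(-148\right) = \frac{6}{7} - 1332 = - \frac{9318}{7}$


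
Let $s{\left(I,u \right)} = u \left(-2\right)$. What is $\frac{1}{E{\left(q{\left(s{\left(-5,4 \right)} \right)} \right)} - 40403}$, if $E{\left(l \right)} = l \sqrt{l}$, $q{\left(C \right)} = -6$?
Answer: $\frac{i}{- 40403 i + 6 \sqrt{6}} \approx -2.4751 \cdot 10^{-5} + 9.0033 \cdot 10^{-9} i$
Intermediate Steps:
$s{\left(I,u \right)} = - 2 u$
$E{\left(l \right)} = l^{\frac{3}{2}}$
$\frac{1}{E{\left(q{\left(s{\left(-5,4 \right)} \right)} \right)} - 40403} = \frac{1}{\left(-6\right)^{\frac{3}{2}} - 40403} = \frac{1}{- 6 i \sqrt{6} - 40403} = \frac{1}{-40403 - 6 i \sqrt{6}}$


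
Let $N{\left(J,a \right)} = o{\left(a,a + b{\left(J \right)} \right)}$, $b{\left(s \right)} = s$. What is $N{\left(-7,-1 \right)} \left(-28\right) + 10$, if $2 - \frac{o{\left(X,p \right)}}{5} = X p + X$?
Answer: $710$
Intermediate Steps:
$o{\left(X,p \right)} = 10 - 5 X - 5 X p$ ($o{\left(X,p \right)} = 10 - 5 \left(X p + X\right) = 10 - 5 \left(X + X p\right) = 10 - \left(5 X + 5 X p\right) = 10 - 5 X - 5 X p$)
$N{\left(J,a \right)} = 10 - 5 a - 5 a \left(J + a\right)$ ($N{\left(J,a \right)} = 10 - 5 a - 5 a \left(a + J\right) = 10 - 5 a - 5 a \left(J + a\right)$)
$N{\left(-7,-1 \right)} \left(-28\right) + 10 = \left(10 - -5 - - 5 \left(-7 - 1\right)\right) \left(-28\right) + 10 = \left(10 + 5 - \left(-5\right) \left(-8\right)\right) \left(-28\right) + 10 = \left(10 + 5 - 40\right) \left(-28\right) + 10 = \left(-25\right) \left(-28\right) + 10 = 700 + 10 = 710$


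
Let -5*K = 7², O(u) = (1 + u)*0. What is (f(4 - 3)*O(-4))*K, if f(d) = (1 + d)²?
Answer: 0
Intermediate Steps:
O(u) = 0
K = -49/5 (K = -⅕*7² = -⅕*49 = -49/5 ≈ -9.8000)
(f(4 - 3)*O(-4))*K = ((1 + (4 - 3))²*0)*(-49/5) = ((1 + 1)²*0)*(-49/5) = (2²*0)*(-49/5) = (4*0)*(-49/5) = 0*(-49/5) = 0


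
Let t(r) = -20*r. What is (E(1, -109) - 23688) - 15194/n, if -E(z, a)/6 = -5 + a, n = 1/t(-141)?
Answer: -42870084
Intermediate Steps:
n = 1/2820 (n = 1/(-20*(-141)) = 1/2820 ≈ 0.00035461)
E(z, a) = 30 - 6*a (E(z, a) = -6*(-5 + a) = 30 - 6*a)
(E(1, -109) - 23688) - 15194/n = ((30 - 6*(-109)) - 23688) - 15194/1/2820 = ((30 + 654) - 23688) - 15194*2820 = (684 - 23688) - 42847080 = -23004 - 42847080 = -42870084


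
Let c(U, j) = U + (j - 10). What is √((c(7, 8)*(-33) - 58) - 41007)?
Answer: I*√41230 ≈ 203.05*I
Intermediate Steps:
c(U, j) = -10 + U + j (c(U, j) = U + (-10 + j) = -10 + U + j)
√((c(7, 8)*(-33) - 58) - 41007) = √(((-10 + 7 + 8)*(-33) - 58) - 41007) = √((5*(-33) - 58) - 41007) = √((-165 - 58) - 41007) = √(-223 - 41007) = √(-41230) = I*√41230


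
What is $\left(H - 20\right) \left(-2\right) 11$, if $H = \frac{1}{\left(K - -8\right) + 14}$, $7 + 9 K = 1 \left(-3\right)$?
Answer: $\frac{41261}{94} \approx 438.95$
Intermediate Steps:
$K = - \frac{10}{9}$ ($K = - \frac{7}{9} + \frac{1 \left(-3\right)}{9} = - \frac{7}{9} + \frac{1}{9} \left(-3\right) = - \frac{7}{9} - \frac{1}{3} = - \frac{10}{9} \approx -1.1111$)
$H = \frac{9}{188}$ ($H = \frac{1}{\left(- \frac{10}{9} - -8\right) + 14} = \frac{1}{\left(- \frac{10}{9} + 8\right) + 14} = \frac{1}{\frac{62}{9} + 14} = \frac{1}{\frac{188}{9}} = \frac{9}{188} \approx 0.047872$)
$\left(H - 20\right) \left(-2\right) 11 = \left(\frac{9}{188} - 20\right) \left(-2\right) 11 = \left(- \frac{3751}{188}\right) \left(-2\right) 11 = \frac{3751}{94} \cdot 11 = \frac{41261}{94}$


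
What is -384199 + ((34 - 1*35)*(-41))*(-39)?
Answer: -385798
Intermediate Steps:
-384199 + ((34 - 1*35)*(-41))*(-39) = -384199 + ((34 - 35)*(-41))*(-39) = -384199 - 1*(-41)*(-39) = -384199 + 41*(-39) = -384199 - 1599 = -385798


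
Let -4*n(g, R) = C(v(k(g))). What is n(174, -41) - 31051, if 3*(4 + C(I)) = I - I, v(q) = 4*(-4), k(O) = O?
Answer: -31050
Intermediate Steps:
v(q) = -16
C(I) = -4 (C(I) = -4 + (I - I)/3 = -4 + (⅓)*0 = -4 + 0 = -4)
n(g, R) = 1 (n(g, R) = -¼*(-4) = 1)
n(174, -41) - 31051 = 1 - 31051 = -31050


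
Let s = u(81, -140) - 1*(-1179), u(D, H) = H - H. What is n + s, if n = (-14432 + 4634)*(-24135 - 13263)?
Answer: 366426783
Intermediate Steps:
n = 366425604 (n = -9798*(-37398) = 366425604)
u(D, H) = 0
s = 1179 (s = 0 - 1*(-1179) = 0 + 1179 = 1179)
n + s = 366425604 + 1179 = 366426783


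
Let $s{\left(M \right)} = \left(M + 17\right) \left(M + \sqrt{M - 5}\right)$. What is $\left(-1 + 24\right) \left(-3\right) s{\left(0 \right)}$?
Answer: $- 1173 i \sqrt{5} \approx - 2622.9 i$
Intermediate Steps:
$s{\left(M \right)} = \left(17 + M\right) \left(M + \sqrt{-5 + M}\right)$
$\left(-1 + 24\right) \left(-3\right) s{\left(0 \right)} = \left(-1 + 24\right) \left(-3\right) \left(0^{2} + 17 \cdot 0 + 17 \sqrt{-5 + 0} + 0 \sqrt{-5 + 0}\right) = 23 \left(-3\right) \left(0 + 0 + 17 \sqrt{-5} + 0 \sqrt{-5}\right) = - 69 \left(0 + 0 + 17 i \sqrt{5} + 0 i \sqrt{5}\right) = - 69 \left(0 + 0 + 17 i \sqrt{5} + 0\right) = - 69 \cdot 17 i \sqrt{5} = - 1173 i \sqrt{5}$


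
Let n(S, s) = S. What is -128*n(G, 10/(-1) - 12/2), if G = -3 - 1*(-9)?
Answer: -768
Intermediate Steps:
G = 6 (G = -3 + 9 = 6)
-128*n(G, 10/(-1) - 12/2) = -128*6 = -768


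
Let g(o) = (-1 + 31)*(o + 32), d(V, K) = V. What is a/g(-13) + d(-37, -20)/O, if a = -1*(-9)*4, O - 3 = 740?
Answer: 943/70585 ≈ 0.013360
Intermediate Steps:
O = 743 (O = 3 + 740 = 743)
a = 36 (a = 9*4 = 36)
g(o) = 960 + 30*o (g(o) = 30*(32 + o) = 960 + 30*o)
a/g(-13) + d(-37, -20)/O = 36/(960 + 30*(-13)) - 37/743 = 36/(960 - 390) - 37*1/743 = 36/570 - 37/743 = 36*(1/570) - 37/743 = 6/95 - 37/743 = 943/70585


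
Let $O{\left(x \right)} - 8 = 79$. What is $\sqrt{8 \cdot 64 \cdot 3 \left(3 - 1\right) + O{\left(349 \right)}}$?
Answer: $9 \sqrt{39} \approx 56.205$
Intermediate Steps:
$O{\left(x \right)} = 87$ ($O{\left(x \right)} = 8 + 79 = 87$)
$\sqrt{8 \cdot 64 \cdot 3 \left(3 - 1\right) + O{\left(349 \right)}} = \sqrt{8 \cdot 64 \cdot 3 \left(3 - 1\right) + 87} = \sqrt{512 \cdot 3 \cdot 2 + 87} = \sqrt{512 \cdot 6 + 87} = \sqrt{3072 + 87} = \sqrt{3159} = 9 \sqrt{39}$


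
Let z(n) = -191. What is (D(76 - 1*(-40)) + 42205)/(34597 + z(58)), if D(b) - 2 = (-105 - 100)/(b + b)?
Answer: 9791819/7982192 ≈ 1.2267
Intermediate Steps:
D(b) = 2 - 205/(2*b) (D(b) = 2 + (-105 - 100)/(b + b) = 2 - 205*1/(2*b) = 2 - 205/(2*b))
(D(76 - 1*(-40)) + 42205)/(34597 + z(58)) = ((2 - 205/(2*(76 - 1*(-40)))) + 42205)/(34597 - 191) = ((2 - 205/(2*(76 + 40))) + 42205)/34406 = ((2 - 205/2/116) + 42205)*(1/34406) = ((2 - 205/2*1/116) + 42205)*(1/34406) = ((2 - 205/232) + 42205)*(1/34406) = (259/232 + 42205)*(1/34406) = (9791819/232)*(1/34406) = 9791819/7982192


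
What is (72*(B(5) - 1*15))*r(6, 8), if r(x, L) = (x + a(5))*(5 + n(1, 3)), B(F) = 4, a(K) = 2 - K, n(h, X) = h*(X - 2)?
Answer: -14256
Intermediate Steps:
n(h, X) = h*(-2 + X)
r(x, L) = -18 + 6*x (r(x, L) = (x + (2 - 1*5))*(5 + 1*(-2 + 3)) = (x + (2 - 5))*(5 + 1*1) = (x - 3)*(5 + 1) = (-3 + x)*6 = -18 + 6*x)
(72*(B(5) - 1*15))*r(6, 8) = (72*(4 - 1*15))*(-18 + 6*6) = (72*(4 - 15))*(-18 + 36) = (72*(-11))*18 = -792*18 = -14256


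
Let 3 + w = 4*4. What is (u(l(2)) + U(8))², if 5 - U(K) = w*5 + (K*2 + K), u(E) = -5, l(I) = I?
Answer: 7921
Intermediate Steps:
w = 13 (w = -3 + 4*4 = -3 + 16 = 13)
U(K) = -60 - 3*K (U(K) = 5 - (13*5 + (K*2 + K)) = 5 - (65 + (2*K + K)) = 5 - (65 + 3*K) = 5 + (-65 - 3*K) = -60 - 3*K)
(u(l(2)) + U(8))² = (-5 + (-60 - 3*8))² = (-5 + (-60 - 24))² = (-5 - 84)² = (-89)² = 7921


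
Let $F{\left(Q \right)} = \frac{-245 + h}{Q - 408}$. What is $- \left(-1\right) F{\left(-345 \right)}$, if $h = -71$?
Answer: $\frac{316}{753} \approx 0.41965$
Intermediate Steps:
$F{\left(Q \right)} = - \frac{316}{-408 + Q}$ ($F{\left(Q \right)} = \frac{-245 - 71}{Q - 408} = - \frac{316}{-408 + Q}$)
$- \left(-1\right) F{\left(-345 \right)} = - \left(-1\right) \left(- \frac{316}{-408 - 345}\right) = - \left(-1\right) \left(- \frac{316}{-753}\right) = - \left(-1\right) \left(\left(-316\right) \left(- \frac{1}{753}\right)\right) = - \frac{\left(-1\right) 316}{753} = \left(-1\right) \left(- \frac{316}{753}\right) = \frac{316}{753}$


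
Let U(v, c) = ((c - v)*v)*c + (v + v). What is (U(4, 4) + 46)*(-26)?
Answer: -1404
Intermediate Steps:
U(v, c) = 2*v + c*v*(c - v) (U(v, c) = (v*(c - v))*c + 2*v = c*v*(c - v) + 2*v = 2*v + c*v*(c - v))
(U(4, 4) + 46)*(-26) = (4*(2 + 4² - 1*4*4) + 46)*(-26) = (4*(2 + 16 - 16) + 46)*(-26) = (4*2 + 46)*(-26) = (8 + 46)*(-26) = 54*(-26) = -1404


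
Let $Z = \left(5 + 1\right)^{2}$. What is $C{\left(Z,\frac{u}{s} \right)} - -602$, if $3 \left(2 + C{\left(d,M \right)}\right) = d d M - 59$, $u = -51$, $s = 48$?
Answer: $\frac{364}{3} \approx 121.33$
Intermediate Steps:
$Z = 36$ ($Z = 6^{2} = 36$)
$C{\left(d,M \right)} = - \frac{65}{3} + \frac{M d^{2}}{3}$ ($C{\left(d,M \right)} = -2 + \frac{d d M - 59}{3} = -2 + \frac{d^{2} M - 59}{3} = -2 + \frac{M d^{2} - 59}{3} = -2 + \frac{-59 + M d^{2}}{3} = -2 + \left(- \frac{59}{3} + \frac{M d^{2}}{3}\right) = - \frac{65}{3} + \frac{M d^{2}}{3}$)
$C{\left(Z,\frac{u}{s} \right)} - -602 = \left(- \frac{65}{3} + \frac{- \frac{51}{48} \cdot 36^{2}}{3}\right) - -602 = \left(- \frac{65}{3} + \frac{1}{3} \left(\left(-51\right) \frac{1}{48}\right) 1296\right) + 602 = \left(- \frac{65}{3} + \frac{1}{3} \left(- \frac{17}{16}\right) 1296\right) + 602 = \left(- \frac{65}{3} - 459\right) + 602 = - \frac{1442}{3} + 602 = \frac{364}{3}$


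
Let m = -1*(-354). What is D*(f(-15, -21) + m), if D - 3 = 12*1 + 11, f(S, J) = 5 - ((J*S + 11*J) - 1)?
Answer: 7176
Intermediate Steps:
f(S, J) = 6 - 11*J - J*S (f(S, J) = 5 - ((11*J + J*S) - 1) = 5 - (-1 + 11*J + J*S) = 5 + (1 - 11*J - J*S) = 6 - 11*J - J*S)
m = 354
D = 26 (D = 3 + (12*1 + 11) = 3 + (12 + 11) = 3 + 23 = 26)
D*(f(-15, -21) + m) = 26*((6 - 11*(-21) - 1*(-21)*(-15)) + 354) = 26*((6 + 231 - 315) + 354) = 26*(-78 + 354) = 26*276 = 7176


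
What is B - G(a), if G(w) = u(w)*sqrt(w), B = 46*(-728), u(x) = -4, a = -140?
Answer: -33488 + 8*I*sqrt(35) ≈ -33488.0 + 47.329*I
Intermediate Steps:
B = -33488
G(w) = -4*sqrt(w)
B - G(a) = -33488 - (-4)*sqrt(-140) = -33488 - (-4)*2*I*sqrt(35) = -33488 - (-8)*I*sqrt(35) = -33488 + 8*I*sqrt(35)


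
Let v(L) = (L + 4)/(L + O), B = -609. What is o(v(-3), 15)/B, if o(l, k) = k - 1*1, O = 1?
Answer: -2/87 ≈ -0.022988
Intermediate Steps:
v(L) = (4 + L)/(1 + L) (v(L) = (L + 4)/(L + 1) = (4 + L)/(1 + L))
o(l, k) = -1 + k (o(l, k) = k - 1 = -1 + k)
o(v(-3), 15)/B = (-1 + 15)/(-609) = 14*(-1/609) = -2/87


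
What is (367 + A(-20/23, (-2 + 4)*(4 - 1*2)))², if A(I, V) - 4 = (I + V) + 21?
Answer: 82591744/529 ≈ 1.5613e+5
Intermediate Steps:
A(I, V) = 25 + I + V (A(I, V) = 4 + ((I + V) + 21) = 4 + (21 + I + V) = 25 + I + V)
(367 + A(-20/23, (-2 + 4)*(4 - 1*2)))² = (367 + (25 - 20/23 + (-2 + 4)*(4 - 1*2)))² = (367 + (25 - 20*1/23 + 2*(4 - 2)))² = (367 + (25 - 20/23 + 2*2))² = (367 + (25 - 20/23 + 4))² = (367 + 647/23)² = (9088/23)² = 82591744/529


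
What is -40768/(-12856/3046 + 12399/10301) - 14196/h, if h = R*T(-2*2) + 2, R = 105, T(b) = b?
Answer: 19144193277482/1413172937 ≈ 13547.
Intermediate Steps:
h = -418 (h = 105*(-2*2) + 2 = 105*(-4) + 2 = -420 + 2 = -418)
-40768/(-12856/3046 + 12399/10301) - 14196/h = -40768/(-12856/3046 + 12399/10301) - 14196/(-418) = -40768/(-12856*1/3046 + 12399*(1/10301)) - 14196*(-1/418) = -40768/(-6428/1523 + 12399/10301) + 7098/209 = -40768/(-47331151/15688423) + 7098/209 = -40768*(-15688423/47331151) + 7098/209 = 91369375552/6761593 + 7098/209 = 19144193277482/1413172937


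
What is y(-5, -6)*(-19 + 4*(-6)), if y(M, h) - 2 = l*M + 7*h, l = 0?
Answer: 1720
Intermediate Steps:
y(M, h) = 2 + 7*h (y(M, h) = 2 + (0*M + 7*h) = 2 + (0 + 7*h) = 2 + 7*h)
y(-5, -6)*(-19 + 4*(-6)) = (2 + 7*(-6))*(-19 + 4*(-6)) = (2 - 42)*(-19 - 24) = -40*(-43) = 1720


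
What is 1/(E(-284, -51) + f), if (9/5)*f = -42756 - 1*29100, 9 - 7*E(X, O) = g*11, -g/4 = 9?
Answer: -7/279035 ≈ -2.5086e-5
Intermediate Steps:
g = -36 (g = -4*9 = -36)
E(X, O) = 405/7 (E(X, O) = 9/7 - (-36)*11/7 = 9/7 - ⅐*(-396) = 9/7 + 396/7 = 405/7)
f = -39920 (f = 5*(-42756 - 1*29100)/9 = 5*(-42756 - 29100)/9 = (5/9)*(-71856) = -39920)
1/(E(-284, -51) + f) = 1/(405/7 - 39920) = 1/(-279035/7) = -7/279035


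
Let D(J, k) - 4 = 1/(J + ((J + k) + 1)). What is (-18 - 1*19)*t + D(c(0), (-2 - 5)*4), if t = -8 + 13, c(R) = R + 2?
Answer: -4164/23 ≈ -181.04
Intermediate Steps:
c(R) = 2 + R
t = 5
D(J, k) = 4 + 1/(1 + k + 2*J) (D(J, k) = 4 + 1/(J + ((J + k) + 1)) = 4 + 1/(J + (1 + J + k)) = 4 + 1/(1 + k + 2*J))
(-18 - 1*19)*t + D(c(0), (-2 - 5)*4) = (-18 - 1*19)*5 + (5 + 4*((-2 - 5)*4) + 8*(2 + 0))/(1 + (-2 - 5)*4 + 2*(2 + 0)) = (-18 - 19)*5 + (5 + 4*(-7*4) + 8*2)/(1 - 7*4 + 2*2) = -37*5 + (5 + 4*(-28) + 16)/(1 - 28 + 4) = -185 + (5 - 112 + 16)/(-23) = -185 - 1/23*(-91) = -185 + 91/23 = -4164/23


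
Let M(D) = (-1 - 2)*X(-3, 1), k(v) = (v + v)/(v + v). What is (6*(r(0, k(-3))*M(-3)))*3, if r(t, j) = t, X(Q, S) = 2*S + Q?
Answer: 0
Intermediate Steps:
X(Q, S) = Q + 2*S
k(v) = 1 (k(v) = (2*v)/((2*v)) = (2*v)*(1/(2*v)) = 1)
M(D) = 3 (M(D) = (-1 - 2)*(-3 + 2*1) = -3*(-3 + 2) = -3*(-1) = 3)
(6*(r(0, k(-3))*M(-3)))*3 = (6*(0*3))*3 = (6*0)*3 = 0*3 = 0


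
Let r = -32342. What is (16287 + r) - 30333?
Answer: -46388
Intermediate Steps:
(16287 + r) - 30333 = (16287 - 32342) - 30333 = -16055 - 30333 = -46388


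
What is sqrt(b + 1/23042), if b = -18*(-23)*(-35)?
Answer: I*sqrt(7693230217318)/23042 ≈ 120.37*I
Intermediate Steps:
b = -14490 (b = 414*(-35) = -14490)
sqrt(b + 1/23042) = sqrt(-14490 + 1/23042) = sqrt(-333878579/23042) = I*sqrt(7693230217318)/23042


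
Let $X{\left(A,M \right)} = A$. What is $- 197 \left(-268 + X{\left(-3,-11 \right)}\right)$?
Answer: $53387$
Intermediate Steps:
$- 197 \left(-268 + X{\left(-3,-11 \right)}\right) = - 197 \left(-268 - 3\right) = \left(-197\right) \left(-271\right) = 53387$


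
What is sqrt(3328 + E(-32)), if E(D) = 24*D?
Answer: 16*sqrt(10) ≈ 50.596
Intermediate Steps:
sqrt(3328 + E(-32)) = sqrt(3328 + 24*(-32)) = sqrt(3328 - 768) = sqrt(2560) = 16*sqrt(10)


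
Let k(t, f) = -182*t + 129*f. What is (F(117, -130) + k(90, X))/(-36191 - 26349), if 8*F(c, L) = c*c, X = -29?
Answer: 147279/500320 ≈ 0.29437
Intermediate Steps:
F(c, L) = c²/8 (F(c, L) = (c*c)/8 = c²/8)
(F(117, -130) + k(90, X))/(-36191 - 26349) = ((⅛)*117² + (-182*90 + 129*(-29)))/(-36191 - 26349) = ((⅛)*13689 + (-16380 - 3741))/(-62540) = (13689/8 - 20121)*(-1/62540) = -147279/8*(-1/62540) = 147279/500320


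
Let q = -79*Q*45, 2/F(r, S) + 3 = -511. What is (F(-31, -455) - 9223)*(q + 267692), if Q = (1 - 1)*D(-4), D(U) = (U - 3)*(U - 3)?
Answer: -634513559904/257 ≈ -2.4689e+9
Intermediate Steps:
F(r, S) = -1/257 (F(r, S) = 2/(-3 - 511) = 2/(-514) = 2*(-1/514) = -1/257)
D(U) = (-3 + U)² (D(U) = (-3 + U)*(-3 + U) = (-3 + U)²)
Q = 0 (Q = (1 - 1)*(-3 - 4)² = 0*(-7)² = 0*49 = 0)
q = 0 (q = -79*0*45 = 0*45 = 0)
(F(-31, -455) - 9223)*(q + 267692) = (-1/257 - 9223)*(0 + 267692) = -2370312/257*267692 = -634513559904/257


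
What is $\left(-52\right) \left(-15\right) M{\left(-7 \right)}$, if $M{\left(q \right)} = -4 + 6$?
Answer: $1560$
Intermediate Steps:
$M{\left(q \right)} = 2$
$\left(-52\right) \left(-15\right) M{\left(-7 \right)} = \left(-52\right) \left(-15\right) 2 = 780 \cdot 2 = 1560$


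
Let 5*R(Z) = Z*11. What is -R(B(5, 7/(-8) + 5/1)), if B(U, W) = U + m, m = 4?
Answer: -99/5 ≈ -19.800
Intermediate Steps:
B(U, W) = 4 + U (B(U, W) = U + 4 = 4 + U)
R(Z) = 11*Z/5 (R(Z) = (Z*11)/5 = (11*Z)/5 = 11*Z/5)
-R(B(5, 7/(-8) + 5/1)) = -11*(4 + 5)/5 = -11*9/5 = -1*99/5 = -99/5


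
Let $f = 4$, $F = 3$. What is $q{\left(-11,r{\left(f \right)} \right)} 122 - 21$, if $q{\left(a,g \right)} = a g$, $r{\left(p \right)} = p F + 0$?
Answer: $-16125$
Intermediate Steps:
$r{\left(p \right)} = 3 p$ ($r{\left(p \right)} = p 3 + 0 = 3 p + 0 = 3 p$)
$q{\left(-11,r{\left(f \right)} \right)} 122 - 21 = - 11 \cdot 3 \cdot 4 \cdot 122 - 21 = \left(-11\right) 12 \cdot 122 - 21 = \left(-132\right) 122 - 21 = -16104 - 21 = -16125$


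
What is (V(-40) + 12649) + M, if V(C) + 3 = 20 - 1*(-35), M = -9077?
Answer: 3624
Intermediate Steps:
V(C) = 52 (V(C) = -3 + (20 - 1*(-35)) = -3 + (20 + 35) = -3 + 55 = 52)
(V(-40) + 12649) + M = (52 + 12649) - 9077 = 12701 - 9077 = 3624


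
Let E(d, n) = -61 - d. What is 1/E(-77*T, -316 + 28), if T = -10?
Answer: -1/831 ≈ -0.0012034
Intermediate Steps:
1/E(-77*T, -316 + 28) = 1/(-61 - (-77)*(-10)) = 1/(-61 - 1*770) = 1/(-61 - 770) = 1/(-831) = -1/831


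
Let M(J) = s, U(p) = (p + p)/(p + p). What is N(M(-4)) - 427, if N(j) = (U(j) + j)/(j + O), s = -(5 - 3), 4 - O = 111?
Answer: -46542/109 ≈ -426.99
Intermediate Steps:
U(p) = 1 (U(p) = (2*p)/((2*p)) = (2*p)*(1/(2*p)) = 1)
O = -107 (O = 4 - 1*111 = 4 - 111 = -107)
s = -2 (s = -1*2 = -2)
M(J) = -2
N(j) = (1 + j)/(-107 + j) (N(j) = (1 + j)/(j - 107) = (1 + j)/(-107 + j))
N(M(-4)) - 427 = (1 - 2)/(-107 - 2) - 427 = -1/(-109) - 427 = -1/109*(-1) - 427 = 1/109 - 427 = -46542/109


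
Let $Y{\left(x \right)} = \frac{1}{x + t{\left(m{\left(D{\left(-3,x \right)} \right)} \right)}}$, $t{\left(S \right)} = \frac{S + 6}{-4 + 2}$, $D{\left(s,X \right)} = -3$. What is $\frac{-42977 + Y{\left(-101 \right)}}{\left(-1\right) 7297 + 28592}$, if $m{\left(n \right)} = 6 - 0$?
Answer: $- \frac{919708}{455713} \approx -2.0182$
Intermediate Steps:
$m{\left(n \right)} = 6$ ($m{\left(n \right)} = 6 + 0 = 6$)
$t{\left(S \right)} = -3 - \frac{S}{2}$ ($t{\left(S \right)} = \frac{6 + S}{-2} = \left(6 + S\right) \left(- \frac{1}{2}\right) = -3 - \frac{S}{2}$)
$Y{\left(x \right)} = \frac{1}{-6 + x}$ ($Y{\left(x \right)} = \frac{1}{x - 6} = \frac{1}{-6 + x}$)
$\frac{-42977 + Y{\left(-101 \right)}}{\left(-1\right) 7297 + 28592} = \frac{-42977 + \frac{1}{-6 - 101}}{\left(-1\right) 7297 + 28592} = \frac{-42977 + \frac{1}{-107}}{-7297 + 28592} = \frac{-42977 - \frac{1}{107}}{21295} = \left(- \frac{4598540}{107}\right) \frac{1}{21295} = - \frac{919708}{455713}$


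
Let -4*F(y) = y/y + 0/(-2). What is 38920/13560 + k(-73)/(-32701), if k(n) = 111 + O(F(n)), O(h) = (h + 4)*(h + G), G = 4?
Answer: 508410829/177370224 ≈ 2.8664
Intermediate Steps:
F(y) = -¼ (F(y) = -(y/y + 0/(-2))/4 = -(1 + 0*(-½))/4 = -(1 + 0)/4 = -¼*1 = -¼)
O(h) = (4 + h)² (O(h) = (h + 4)*(h + 4) = (4 + h)*(4 + h) = (4 + h)²)
k(n) = 2001/16 (k(n) = 111 + (16 + (-¼)² + 8*(-¼)) = 111 + (16 + 1/16 - 2) = 111 + 225/16 = 2001/16)
38920/13560 + k(-73)/(-32701) = 38920/13560 + (2001/16)/(-32701) = 38920*(1/13560) + (2001/16)*(-1/32701) = 973/339 - 2001/523216 = 508410829/177370224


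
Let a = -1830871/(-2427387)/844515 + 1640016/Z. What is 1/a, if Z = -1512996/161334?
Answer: -36923671906173045/6457153193582993254981 ≈ -5.7183e-6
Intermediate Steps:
Z = -252166/26889 (Z = -1512996*1/161334 = -252166/26889 ≈ -9.3780)
a = -6457153193582993254981/36923671906173045 (a = -1830871/(-2427387)/844515 + 1640016/(-252166/26889) = -1830871*(-1/2427387)*(1/844515) + 1640016*(-26889/252166) = (1830871/2427387)*(1/844515) - 22049195112/126083 = 261553/292852104615 - 22049195112/126083 = -6457153193582993254981/36923671906173045 ≈ -1.7488e+5)
1/a = 1/(-6457153193582993254981/36923671906173045) = -36923671906173045/6457153193582993254981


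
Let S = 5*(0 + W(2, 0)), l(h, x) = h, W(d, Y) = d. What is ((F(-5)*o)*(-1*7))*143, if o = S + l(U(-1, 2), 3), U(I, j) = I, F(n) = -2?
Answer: 18018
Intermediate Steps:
S = 10 (S = 5*(0 + 2) = 5*2 = 10)
o = 9 (o = 10 - 1 = 9)
((F(-5)*o)*(-1*7))*143 = ((-2*9)*(-1*7))*143 = -18*(-7)*143 = 126*143 = 18018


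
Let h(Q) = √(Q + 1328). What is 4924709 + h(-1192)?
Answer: 4924709 + 2*√34 ≈ 4.9247e+6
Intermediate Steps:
h(Q) = √(1328 + Q)
4924709 + h(-1192) = 4924709 + √(1328 - 1192) = 4924709 + √136 = 4924709 + 2*√34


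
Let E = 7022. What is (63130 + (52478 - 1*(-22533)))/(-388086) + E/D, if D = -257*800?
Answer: -2593910791/6649206800 ≈ -0.39011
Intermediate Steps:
D = -205600
(63130 + (52478 - 1*(-22533)))/(-388086) + E/D = (63130 + (52478 - 1*(-22533)))/(-388086) + 7022/(-205600) = (63130 + (52478 + 22533))*(-1/388086) + 7022*(-1/205600) = (63130 + 75011)*(-1/388086) - 3511/102800 = 138141*(-1/388086) - 3511/102800 = -46047/129362 - 3511/102800 = -2593910791/6649206800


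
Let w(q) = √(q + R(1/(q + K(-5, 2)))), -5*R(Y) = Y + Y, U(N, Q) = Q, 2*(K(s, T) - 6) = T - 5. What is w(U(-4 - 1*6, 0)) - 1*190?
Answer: -190 + 2*I*√5/15 ≈ -190.0 + 0.29814*I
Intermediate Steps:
K(s, T) = 7/2 + T/2 (K(s, T) = 6 + (T - 5)/2 = 6 + (-5 + T)/2 = 6 + (-5/2 + T/2) = 7/2 + T/2)
R(Y) = -2*Y/5 (R(Y) = -(Y + Y)/5 = -2*Y/5)
w(q) = √(q - 2/(5*(9/2 + q))) (w(q) = √(q - 2/(5*(q + (7/2 + (½)*2)))) = √(q - 2/(5*(q + (7/2 + 1)))) = √(q - 2/(5*(q + 9/2))) = √(q - 2/(5*(9/2 + q))))
w(U(-4 - 1*6, 0)) - 1*190 = √5*√(-4/(9 + 2*0) + 5*0)/5 - 1*190 = √5*√(-4/(9 + 0) + 0)/5 - 190 = √5*√(-4/9 + 0)/5 - 190 = √5*√(-4/9)/5 - 190 = √5*(2*I/3)/5 - 190 = 2*I*√5/15 - 190 = -190 + 2*I*√5/15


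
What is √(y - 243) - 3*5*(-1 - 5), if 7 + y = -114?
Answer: 90 + 2*I*√91 ≈ 90.0 + 19.079*I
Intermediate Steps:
y = -121 (y = -7 - 114 = -121)
√(y - 243) - 3*5*(-1 - 5) = √(-121 - 243) - 3*5*(-1 - 5) = √(-364) - 3*5*(-6) = 2*I*√91 - 3*(-30) = 2*I*√91 - 1*(-90) = 2*I*√91 + 90 = 90 + 2*I*√91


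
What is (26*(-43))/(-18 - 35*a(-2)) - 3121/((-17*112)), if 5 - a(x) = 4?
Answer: 2294085/100912 ≈ 22.734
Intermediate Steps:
a(x) = 1 (a(x) = 5 - 1*4 = 5 - 4 = 1)
(26*(-43))/(-18 - 35*a(-2)) - 3121/((-17*112)) = (26*(-43))/(-18 - 35*1) - 3121/((-17*112)) = -1118/(-18 - 35) - 3121/(-1904) = -1118/(-53) - 3121*(-1/1904) = -1118*(-1/53) + 3121/1904 = 1118/53 + 3121/1904 = 2294085/100912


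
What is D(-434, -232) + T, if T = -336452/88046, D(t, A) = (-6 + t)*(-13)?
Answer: 13244386/2317 ≈ 5716.2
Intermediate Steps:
D(t, A) = 78 - 13*t
T = -8854/2317 (T = -336452*1/88046 = -8854/2317 ≈ -3.8213)
D(-434, -232) + T = (78 - 13*(-434)) - 8854/2317 = (78 + 5642) - 8854/2317 = 5720 - 8854/2317 = 13244386/2317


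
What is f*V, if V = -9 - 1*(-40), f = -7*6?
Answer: -1302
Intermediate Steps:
f = -42
V = 31 (V = -9 + 40 = 31)
f*V = -42*31 = -1302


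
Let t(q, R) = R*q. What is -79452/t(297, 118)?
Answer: -4414/1947 ≈ -2.2671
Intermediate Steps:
-79452/t(297, 118) = -79452/(118*297) = -79452/35046 = -79452*1/35046 = -4414/1947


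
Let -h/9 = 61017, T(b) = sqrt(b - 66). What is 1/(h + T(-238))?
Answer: -549153/301569017713 - 4*I*sqrt(19)/301569017713 ≈ -1.821e-6 - 5.7816e-11*I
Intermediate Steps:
T(b) = sqrt(-66 + b)
h = -549153 (h = -9*61017 = -549153)
1/(h + T(-238)) = 1/(-549153 + sqrt(-66 - 238)) = 1/(-549153 + sqrt(-304)) = 1/(-549153 + 4*I*sqrt(19))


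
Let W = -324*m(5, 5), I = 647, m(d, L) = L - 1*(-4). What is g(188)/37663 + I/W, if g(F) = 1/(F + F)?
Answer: -2290587605/10323578952 ≈ -0.22188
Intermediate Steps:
m(d, L) = 4 + L (m(d, L) = L + 4 = 4 + L)
g(F) = 1/(2*F)
W = -2916 (W = -324*(4 + 5) = -324*9 = -2916)
g(188)/37663 + I/W = ((1/2)/188)/37663 + 647/(-2916) = ((1/2)*(1/188))*(1/37663) + 647*(-1/2916) = (1/376)*(1/37663) - 647/2916 = 1/14161288 - 647/2916 = -2290587605/10323578952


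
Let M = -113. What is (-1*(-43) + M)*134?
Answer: -9380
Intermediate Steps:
(-1*(-43) + M)*134 = (-1*(-43) - 113)*134 = (43 - 113)*134 = -70*134 = -9380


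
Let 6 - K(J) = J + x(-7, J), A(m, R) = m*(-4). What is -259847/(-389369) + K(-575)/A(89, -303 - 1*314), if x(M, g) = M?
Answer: -34110860/34653841 ≈ -0.98433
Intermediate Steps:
A(m, R) = -4*m
K(J) = 13 - J (K(J) = 6 - (J - 7) = 6 - (-7 + J) = 6 + (7 - J) = 13 - J)
-259847/(-389369) + K(-575)/A(89, -303 - 1*314) = -259847/(-389369) + (13 - 1*(-575))/((-4*89)) = -259847*(-1/389369) + (13 + 575)/(-356) = 259847/389369 + 588*(-1/356) = 259847/389369 - 147/89 = -34110860/34653841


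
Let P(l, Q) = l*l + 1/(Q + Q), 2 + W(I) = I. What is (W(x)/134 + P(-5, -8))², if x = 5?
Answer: 715937049/1149184 ≈ 623.00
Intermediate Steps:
W(I) = -2 + I
P(l, Q) = l² + 1/(2*Q)
(W(x)/134 + P(-5, -8))² = ((-2 + 5)/134 + ((-5)² + (½)/(-8)))² = (3*(1/134) + (25 + (½)*(-⅛)))² = (3/134 + (25 - 1/16))² = (3/134 + 399/16)² = (26757/1072)² = 715937049/1149184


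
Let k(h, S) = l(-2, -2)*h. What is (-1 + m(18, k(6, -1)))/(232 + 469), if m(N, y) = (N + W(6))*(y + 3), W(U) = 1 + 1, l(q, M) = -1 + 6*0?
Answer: -61/701 ≈ -0.087018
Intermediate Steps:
l(q, M) = -1 (l(q, M) = -1 + 0 = -1)
W(U) = 2
k(h, S) = -h
m(N, y) = (2 + N)*(3 + y) (m(N, y) = (N + 2)*(y + 3) = (2 + N)*(3 + y))
(-1 + m(18, k(6, -1)))/(232 + 469) = (-1 + (6 + 2*(-1*6) + 3*18 + 18*(-1*6)))/(232 + 469) = (-1 + (6 + 2*(-6) + 54 + 18*(-6)))/701 = (-1 + (6 - 12 + 54 - 108))*(1/701) = (-1 - 60)*(1/701) = -61*1/701 = -61/701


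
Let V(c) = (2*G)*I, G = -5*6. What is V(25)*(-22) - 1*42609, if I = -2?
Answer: -45249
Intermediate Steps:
G = -30
V(c) = 120 (V(c) = (2*(-30))*(-2) = -60*(-2) = 120)
V(25)*(-22) - 1*42609 = 120*(-22) - 1*42609 = -2640 - 42609 = -45249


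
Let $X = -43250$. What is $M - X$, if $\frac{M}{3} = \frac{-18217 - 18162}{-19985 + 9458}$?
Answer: $\frac{151800629}{3509} \approx 43260.0$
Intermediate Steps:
$M = \frac{36379}{3509}$ ($M = 3 \frac{-18217 - 18162}{-19985 + 9458} = 3 \left(- \frac{36379}{-10527}\right) = 3 \left(\left(-36379\right) \left(- \frac{1}{10527}\right)\right) = 3 \cdot \frac{36379}{10527} = \frac{36379}{3509} \approx 10.367$)
$M - X = \frac{36379}{3509} - -43250 = \frac{36379}{3509} + 43250 = \frac{151800629}{3509}$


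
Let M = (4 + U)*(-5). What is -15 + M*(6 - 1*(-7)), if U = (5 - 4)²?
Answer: -340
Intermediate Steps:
U = 1 (U = 1² = 1)
M = -25 (M = (4 + 1)*(-5) = 5*(-5) = -25)
-15 + M*(6 - 1*(-7)) = -15 - 25*(6 - 1*(-7)) = -15 - 25*(6 + 7) = -15 - 25*13 = -15 - 325 = -340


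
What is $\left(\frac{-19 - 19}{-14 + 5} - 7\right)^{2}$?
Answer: $\frac{625}{81} \approx 7.716$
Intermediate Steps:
$\left(\frac{-19 - 19}{-14 + 5} - 7\right)^{2} = \left(- \frac{38}{-9} - 7\right)^{2} = \left(\left(-38\right) \left(- \frac{1}{9}\right) - 7\right)^{2} = \left(\frac{38}{9} - 7\right)^{2} = \left(- \frac{25}{9}\right)^{2} = \frac{625}{81}$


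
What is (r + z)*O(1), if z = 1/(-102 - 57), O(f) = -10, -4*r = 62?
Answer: 24655/159 ≈ 155.06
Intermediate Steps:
r = -31/2 (r = -¼*62 = -31/2 ≈ -15.500)
z = -1/159 (z = 1/(-159) = -1/159 ≈ -0.0062893)
(r + z)*O(1) = (-31/2 - 1/159)*(-10) = -4931/318*(-10) = 24655/159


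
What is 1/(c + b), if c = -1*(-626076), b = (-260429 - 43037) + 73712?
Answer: 1/396322 ≈ 2.5232e-6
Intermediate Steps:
b = -229754 (b = -303466 + 73712 = -229754)
c = 626076
1/(c + b) = 1/(626076 - 229754) = 1/396322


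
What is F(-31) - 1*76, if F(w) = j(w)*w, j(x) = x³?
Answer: 923445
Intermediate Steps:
F(w) = w⁴ (F(w) = w³*w = w⁴)
F(-31) - 1*76 = (-31)⁴ - 1*76 = 923521 - 76 = 923445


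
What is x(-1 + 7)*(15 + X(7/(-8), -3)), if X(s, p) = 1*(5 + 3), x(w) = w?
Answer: 138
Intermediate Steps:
X(s, p) = 8 (X(s, p) = 1*8 = 8)
x(-1 + 7)*(15 + X(7/(-8), -3)) = (-1 + 7)*(15 + 8) = 6*23 = 138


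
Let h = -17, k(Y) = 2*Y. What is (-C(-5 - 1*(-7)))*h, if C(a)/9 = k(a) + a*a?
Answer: 1224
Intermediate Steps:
C(a) = 9*a**2 + 18*a (C(a) = 9*(2*a + a*a) = 9*(2*a + a**2) = 9*(a**2 + 2*a) = 9*a**2 + 18*a)
(-C(-5 - 1*(-7)))*h = -9*(-5 - 1*(-7))*(2 + (-5 - 1*(-7)))*(-17) = -9*(-5 + 7)*(2 + (-5 + 7))*(-17) = -9*2*(2 + 2)*(-17) = -9*2*4*(-17) = -1*72*(-17) = -72*(-17) = 1224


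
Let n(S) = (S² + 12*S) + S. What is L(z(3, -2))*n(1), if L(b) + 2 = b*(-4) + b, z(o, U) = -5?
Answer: 182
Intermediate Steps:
L(b) = -2 - 3*b (L(b) = -2 + (b*(-4) + b) = -2 + (-4*b + b) = -2 - 3*b)
n(S) = S² + 13*S
L(z(3, -2))*n(1) = (-2 - 3*(-5))*(1*(13 + 1)) = (-2 + 15)*(1*14) = 13*14 = 182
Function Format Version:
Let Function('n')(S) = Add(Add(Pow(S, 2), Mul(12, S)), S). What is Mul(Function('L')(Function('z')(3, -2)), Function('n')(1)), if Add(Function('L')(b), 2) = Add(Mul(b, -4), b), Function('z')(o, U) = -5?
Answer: 182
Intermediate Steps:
Function('L')(b) = Add(-2, Mul(-3, b)) (Function('L')(b) = Add(-2, Add(Mul(b, -4), b)) = Add(-2, Add(Mul(-4, b), b)) = Add(-2, Mul(-3, b)))
Function('n')(S) = Add(Pow(S, 2), Mul(13, S))
Mul(Function('L')(Function('z')(3, -2)), Function('n')(1)) = Mul(Add(-2, Mul(-3, -5)), Mul(1, Add(13, 1))) = Mul(Add(-2, 15), Mul(1, 14)) = Mul(13, 14) = 182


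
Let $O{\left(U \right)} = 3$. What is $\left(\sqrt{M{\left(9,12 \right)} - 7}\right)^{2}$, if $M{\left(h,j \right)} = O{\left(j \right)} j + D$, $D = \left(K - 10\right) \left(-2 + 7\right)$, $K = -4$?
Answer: $-41$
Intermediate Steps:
$D = -70$ ($D = \left(-4 - 10\right) \left(-2 + 7\right) = \left(-14\right) 5 = -70$)
$M{\left(h,j \right)} = -70 + 3 j$ ($M{\left(h,j \right)} = 3 j - 70 = -70 + 3 j$)
$\left(\sqrt{M{\left(9,12 \right)} - 7}\right)^{2} = \left(\sqrt{\left(-70 + 3 \cdot 12\right) - 7}\right)^{2} = \left(\sqrt{\left(-70 + 36\right) - 7}\right)^{2} = \left(\sqrt{-34 - 7}\right)^{2} = \left(\sqrt{-41}\right)^{2} = \left(i \sqrt{41}\right)^{2} = -41$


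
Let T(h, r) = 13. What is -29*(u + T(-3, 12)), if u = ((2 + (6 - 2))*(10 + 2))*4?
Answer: -8729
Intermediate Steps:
u = 288 (u = ((2 + 4)*12)*4 = (6*12)*4 = 72*4 = 288)
-29*(u + T(-3, 12)) = -29*(288 + 13) = -29*301 = -8729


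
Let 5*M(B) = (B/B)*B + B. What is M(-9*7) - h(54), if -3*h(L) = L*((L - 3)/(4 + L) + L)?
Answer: 139581/145 ≈ 962.63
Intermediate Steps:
h(L) = -L*(L + (-3 + L)/(4 + L))/3 (h(L) = -L*((L - 3)/(4 + L) + L)/3 = -L*((-3 + L)/(4 + L) + L)/3 = -L*(L + (-3 + L)/(4 + L))/3)
M(B) = 2*B/5 (M(B) = ((B/B)*B + B)/5 = (1*B + B)/5 = (B + B)/5 = (2*B)/5 = 2*B/5)
M(-9*7) - h(54) = 2*(-9*7)/5 - 54*(3 - 1*54² - 5*54)/(3*(4 + 54)) = (⅖)*(-63) - 54*(3 - 1*2916 - 270)/(3*58) = -126/5 - 54*(3 - 2916 - 270)/(3*58) = -126/5 - 54*(-3183)/(3*58) = -126/5 - 1*(-28647/29) = -126/5 + 28647/29 = 139581/145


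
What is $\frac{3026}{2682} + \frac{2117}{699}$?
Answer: $\frac{1298828}{312453} \approx 4.1569$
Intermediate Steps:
$\frac{3026}{2682} + \frac{2117}{699} = 3026 \cdot \frac{1}{2682} + 2117 \cdot \frac{1}{699} = \frac{1513}{1341} + \frac{2117}{699} = \frac{1298828}{312453}$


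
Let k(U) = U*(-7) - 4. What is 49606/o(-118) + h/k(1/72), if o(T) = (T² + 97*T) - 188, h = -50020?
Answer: 826193137/67555 ≈ 12230.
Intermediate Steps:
o(T) = -188 + T² + 97*T
k(U) = -4 - 7*U (k(U) = -7*U - 4 = -4 - 7*U)
49606/o(-118) + h/k(1/72) = 49606/(-188 + (-118)² + 97*(-118)) - 50020/(-4 - 7/72) = 49606/(-188 + 13924 - 11446) - 50020/(-4 - 7*1/72) = 49606/2290 - 50020/(-4 - 7/72) = 49606*(1/2290) - 50020/(-295/72) = 24803/1145 - 50020*(-72/295) = 24803/1145 + 720288/59 = 826193137/67555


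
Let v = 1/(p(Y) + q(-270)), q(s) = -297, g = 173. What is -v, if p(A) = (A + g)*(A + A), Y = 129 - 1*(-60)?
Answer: -1/136539 ≈ -7.3239e-6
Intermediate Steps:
Y = 189 (Y = 129 + 60 = 189)
p(A) = 2*A*(173 + A) (p(A) = (A + 173)*(A + A) = (173 + A)*(2*A) = 2*A*(173 + A))
v = 1/136539 (v = 1/(2*189*(173 + 189) - 297) = 1/(2*189*362 - 297) = 1/(136836 - 297) = 1/136539 ≈ 7.3239e-6)
-v = -1*1/136539 = -1/136539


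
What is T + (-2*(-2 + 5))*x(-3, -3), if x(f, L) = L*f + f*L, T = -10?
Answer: -118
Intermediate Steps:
x(f, L) = 2*L*f (x(f, L) = L*f + L*f = 2*L*f)
T + (-2*(-2 + 5))*x(-3, -3) = -10 + (-2*(-2 + 5))*(2*(-3)*(-3)) = -10 - 2*3*18 = -10 - 6*18 = -10 - 108 = -118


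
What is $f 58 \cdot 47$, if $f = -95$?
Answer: $-258970$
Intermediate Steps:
$f 58 \cdot 47 = \left(-95\right) 58 \cdot 47 = \left(-5510\right) 47 = -258970$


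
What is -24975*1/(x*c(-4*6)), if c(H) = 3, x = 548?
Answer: -8325/548 ≈ -15.192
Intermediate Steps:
-24975*1/(x*c(-4*6)) = -24975/(3*548) = -24975/1644 = -24975*1/1644 = -8325/548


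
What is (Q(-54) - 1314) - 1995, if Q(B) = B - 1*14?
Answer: -3377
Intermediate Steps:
Q(B) = -14 + B (Q(B) = B - 14 = -14 + B)
(Q(-54) - 1314) - 1995 = ((-14 - 54) - 1314) - 1995 = (-68 - 1314) - 1995 = -1382 - 1995 = -3377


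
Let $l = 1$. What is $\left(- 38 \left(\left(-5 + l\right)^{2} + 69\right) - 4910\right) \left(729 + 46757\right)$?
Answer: $-386536040$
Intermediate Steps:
$\left(- 38 \left(\left(-5 + l\right)^{2} + 69\right) - 4910\right) \left(729 + 46757\right) = \left(- 38 \left(\left(-5 + 1\right)^{2} + 69\right) - 4910\right) \left(729 + 46757\right) = \left(- 38 \left(\left(-4\right)^{2} + 69\right) - 4910\right) 47486 = \left(- 38 \left(16 + 69\right) - 4910\right) 47486 = \left(\left(-38\right) 85 - 4910\right) 47486 = \left(-3230 - 4910\right) 47486 = \left(-8140\right) 47486 = -386536040$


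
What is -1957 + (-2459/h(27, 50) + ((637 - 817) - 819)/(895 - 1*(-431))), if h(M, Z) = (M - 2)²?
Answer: -541916253/276250 ≈ -1961.7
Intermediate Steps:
h(M, Z) = (-2 + M)²
-1957 + (-2459/h(27, 50) + ((637 - 817) - 819)/(895 - 1*(-431))) = -1957 + (-2459/(-2 + 27)² + ((637 - 817) - 819)/(895 - 1*(-431))) = -1957 + (-2459/(25²) + (-180 - 819)/(895 + 431)) = -1957 + (-2459/625 - 999/1326) = -1957 + (-2459*1/625 - 999*1/1326) = -1957 + (-2459/625 - 333/442) = -1957 - 1295003/276250 = -541916253/276250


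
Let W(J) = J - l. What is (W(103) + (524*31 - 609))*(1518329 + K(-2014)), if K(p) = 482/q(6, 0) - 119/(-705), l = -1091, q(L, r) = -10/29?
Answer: 3599509758767/141 ≈ 2.5528e+10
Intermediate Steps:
q(L, r) = -10/29 (q(L, r) = -10*1/29 = -10/29)
W(J) = 1091 + J (W(J) = J - 1*(-1091) = J + 1091 = 1091 + J)
K(p) = -197066/141 (K(p) = 482/(-10/29) - 119/(-705) = 482*(-29/10) - 119*(-1/705) = -6989/5 + 119/705 = -197066/141)
(W(103) + (524*31 - 609))*(1518329 + K(-2014)) = ((1091 + 103) + (524*31 - 609))*(1518329 - 197066/141) = (1194 + (16244 - 609))*(213887323/141) = (1194 + 15635)*(213887323/141) = 16829*(213887323/141) = 3599509758767/141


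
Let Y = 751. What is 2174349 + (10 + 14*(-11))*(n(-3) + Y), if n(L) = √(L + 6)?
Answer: 2066205 - 144*√3 ≈ 2.0660e+6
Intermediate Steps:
n(L) = √(6 + L)
2174349 + (10 + 14*(-11))*(n(-3) + Y) = 2174349 + (10 + 14*(-11))*(√(6 - 3) + 751) = 2174349 + (10 - 154)*(√3 + 751) = 2174349 - 144*(751 + √3) = 2174349 + (-108144 - 144*√3) = 2066205 - 144*√3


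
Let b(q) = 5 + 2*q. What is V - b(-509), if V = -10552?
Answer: -9539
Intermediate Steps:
V - b(-509) = -10552 - (5 + 2*(-509)) = -10552 - (5 - 1018) = -10552 - 1*(-1013) = -10552 + 1013 = -9539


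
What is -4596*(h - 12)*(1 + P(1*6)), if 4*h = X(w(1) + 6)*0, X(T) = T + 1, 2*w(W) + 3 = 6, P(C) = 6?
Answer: 386064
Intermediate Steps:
w(W) = 3/2 (w(W) = -3/2 + (½)*6 = -3/2 + 3 = 3/2)
X(T) = 1 + T
h = 0 (h = ((1 + (3/2 + 6))*0)/4 = ((1 + 15/2)*0)/4 = ((17/2)*0)/4 = (¼)*0 = 0)
-4596*(h - 12)*(1 + P(1*6)) = -4596*(0 - 12)*(1 + 6) = -(-55152)*7 = -4596*(-84) = 386064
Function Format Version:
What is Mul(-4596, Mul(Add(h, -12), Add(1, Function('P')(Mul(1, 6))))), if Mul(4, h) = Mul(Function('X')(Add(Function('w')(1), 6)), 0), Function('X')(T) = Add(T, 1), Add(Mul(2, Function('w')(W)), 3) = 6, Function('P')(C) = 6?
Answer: 386064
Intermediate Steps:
Function('w')(W) = Rational(3, 2) (Function('w')(W) = Add(Rational(-3, 2), Mul(Rational(1, 2), 6)) = Add(Rational(-3, 2), 3) = Rational(3, 2))
Function('X')(T) = Add(1, T)
h = 0 (h = Mul(Rational(1, 4), Mul(Add(1, Add(Rational(3, 2), 6)), 0)) = Mul(Rational(1, 4), Mul(Add(1, Rational(15, 2)), 0)) = Mul(Rational(1, 4), Mul(Rational(17, 2), 0)) = Mul(Rational(1, 4), 0) = 0)
Mul(-4596, Mul(Add(h, -12), Add(1, Function('P')(Mul(1, 6))))) = Mul(-4596, Mul(Add(0, -12), Add(1, 6))) = Mul(-4596, Mul(-12, 7)) = Mul(-4596, -84) = 386064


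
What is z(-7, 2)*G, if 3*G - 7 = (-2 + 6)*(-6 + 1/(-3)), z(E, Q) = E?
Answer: 385/9 ≈ 42.778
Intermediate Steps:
G = -55/9 (G = 7/3 + ((-2 + 6)*(-6 + 1/(-3)))/3 = 7/3 + (4*(-6 - ⅓))/3 = 7/3 + (4*(-19/3))/3 = 7/3 + (⅓)*(-76/3) = 7/3 - 76/9 = -55/9 ≈ -6.1111)
z(-7, 2)*G = -7*(-55/9) = 385/9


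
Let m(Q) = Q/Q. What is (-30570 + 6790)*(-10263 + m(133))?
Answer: 244030360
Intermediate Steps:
m(Q) = 1
(-30570 + 6790)*(-10263 + m(133)) = (-30570 + 6790)*(-10263 + 1) = -23780*(-10262) = 244030360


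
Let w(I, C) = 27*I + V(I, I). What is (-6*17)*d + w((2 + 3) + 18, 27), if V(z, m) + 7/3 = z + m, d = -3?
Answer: 2912/3 ≈ 970.67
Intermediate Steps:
V(z, m) = -7/3 + m + z (V(z, m) = -7/3 + (z + m) = -7/3 + (m + z) = -7/3 + m + z)
w(I, C) = -7/3 + 29*I (w(I, C) = 27*I + (-7/3 + I + I) = 27*I + (-7/3 + 2*I) = -7/3 + 29*I)
(-6*17)*d + w((2 + 3) + 18, 27) = -6*17*(-3) + (-7/3 + 29*((2 + 3) + 18)) = -102*(-3) + (-7/3 + 29*(5 + 18)) = 306 + (-7/3 + 29*23) = 306 + (-7/3 + 667) = 306 + 1994/3 = 2912/3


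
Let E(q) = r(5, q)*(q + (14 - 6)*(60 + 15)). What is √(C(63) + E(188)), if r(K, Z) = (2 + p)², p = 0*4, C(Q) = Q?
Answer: √3215 ≈ 56.701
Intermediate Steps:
p = 0
r(K, Z) = 4 (r(K, Z) = (2 + 0)² = 2² = 4)
E(q) = 2400 + 4*q (E(q) = 4*(q + (14 - 6)*(60 + 15)) = 4*(q + 8*75) = 4*(q + 600) = 4*(600 + q) = 2400 + 4*q)
√(C(63) + E(188)) = √(63 + (2400 + 4*188)) = √(63 + (2400 + 752)) = √(63 + 3152) = √3215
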